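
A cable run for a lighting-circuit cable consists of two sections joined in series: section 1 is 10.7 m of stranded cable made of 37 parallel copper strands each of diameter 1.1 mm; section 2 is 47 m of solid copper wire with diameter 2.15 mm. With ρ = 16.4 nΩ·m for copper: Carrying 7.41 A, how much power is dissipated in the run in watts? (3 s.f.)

11.9 W

ρ = 16.4 nΩ·m = 1.64×10^-8 Ω·m
Section 1: A_strand = π(5.5000e-04)² = 9.503e-07 m²; R₁ = ρL/(N·A_s) = (1.64×10^-8)(10.7)/(37×9.503e-07) = 0.004991 Ω
Section 2: A = π(d/2)² = π(1.0750e-03 m)² = 3.631e-06 m²
R₂ = (1.64×10^-8)(47)/(3.631e-06) = 0.2123 Ω
R = R₁ + R₂ = 0.2173 Ω
P = I²R = (7.41)² × 0.2173 = 11.9 W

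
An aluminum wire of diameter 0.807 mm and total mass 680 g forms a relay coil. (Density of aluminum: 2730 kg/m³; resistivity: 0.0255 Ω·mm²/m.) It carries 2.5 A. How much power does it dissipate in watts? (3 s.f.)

ρ = 0.0255 Ω·mm²/m = 2.55×10^-8 Ω·m
A = π(d/2)² = π(4.0350e-04 m)² = 5.1149e-07 m²
L = m/(density·A) = 0.68/(2730×5.1149e-07) = 487 m
R = ρL/A = (2.55×10^-8)(487)/(5.1149e-07) = 24.28 Ω
P = I²R = (2.5)² × 24.28 = 152 W

152 W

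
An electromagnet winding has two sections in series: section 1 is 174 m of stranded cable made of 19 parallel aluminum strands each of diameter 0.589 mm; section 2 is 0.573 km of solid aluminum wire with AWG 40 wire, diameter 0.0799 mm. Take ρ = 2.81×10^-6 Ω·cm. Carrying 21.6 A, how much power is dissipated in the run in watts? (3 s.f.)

ρ = 2.81×10^-6 Ω·cm = 2.81×10^-8 Ω·m
Section 1: A_strand = π(2.9450e-04)² = 2.725e-07 m²; R₁ = ρL/(N·A_s) = (2.81×10^-8)(174)/(19×2.725e-07) = 0.9445 Ω
Section 2: A = π(0.0799/2 mm)² = π(3.9950e-05 m)² = 5.014e-09 m²
R₂ = (2.81×10^-8)(573)/(5.014e-09) = 3211 Ω
R = R₁ + R₂ = 3212 Ω
P = I²R = (21.6)² × 3212 = 1.50×10^6 W

1.50×10^6 W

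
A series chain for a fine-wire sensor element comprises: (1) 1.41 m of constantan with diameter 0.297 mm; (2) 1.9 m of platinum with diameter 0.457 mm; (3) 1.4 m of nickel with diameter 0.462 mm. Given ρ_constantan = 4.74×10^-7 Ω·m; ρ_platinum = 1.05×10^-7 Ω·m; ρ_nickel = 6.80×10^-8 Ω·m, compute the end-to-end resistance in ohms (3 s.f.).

11.4 Ω

Seg 1: A = π(d/2)² = π(1.4850e-04 m)² = 6.928e-08 m²
R_1 = (4.74×10^-7)(1.41)/(6.928e-08) = 9.647 Ω
Seg 2: A = π(d/2)² = π(2.2850e-04 m)² = 1.640e-07 m²
R_2 = (1.05×10^-7)(1.9)/(1.640e-07) = 1.216 Ω
Seg 3: A = π(d/2)² = π(2.3100e-04 m)² = 1.676e-07 m²
R_3 = (6.80×10^-8)(1.4)/(1.676e-07) = 0.5679 Ω
R_total = R_1 + R_2 + R_3 = 11.4 Ω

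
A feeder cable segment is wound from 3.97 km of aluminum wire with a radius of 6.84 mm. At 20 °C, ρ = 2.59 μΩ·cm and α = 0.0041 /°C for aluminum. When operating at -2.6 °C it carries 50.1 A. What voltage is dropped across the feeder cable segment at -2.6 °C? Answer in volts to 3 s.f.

ρ = 2.59 μΩ·cm = 2.59×10^-8 Ω·m
A = πr² = π(6.8400e-03 m)² = 1.470e-04 m²
R₍20₎ = ρL/A = (2.59×10^-8)(3970)/(1.470e-04) = 0.6996 Ω
R₍-2.6₎ = R₍20₎(1 + αΔT) = 0.6996 × (1 + 0.0041×-22.6) = 0.6347 Ω
V = IR = 50.1 × 0.6347 = 31.8 V

31.8 V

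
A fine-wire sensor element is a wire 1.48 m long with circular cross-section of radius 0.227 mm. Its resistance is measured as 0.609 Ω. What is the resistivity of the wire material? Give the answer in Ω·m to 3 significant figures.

A = πr² = π(2.2700e-04 m)² = 1.619e-07 m²
ρ = RA/L = (0.609)(1.619e-07)/(1.48) = 6.66×10^-8 Ω·m

6.66×10^-8 Ω·m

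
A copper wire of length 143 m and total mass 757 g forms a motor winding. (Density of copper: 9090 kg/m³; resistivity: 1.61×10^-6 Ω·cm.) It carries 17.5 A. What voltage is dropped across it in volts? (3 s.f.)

69.2 V

ρ = 1.61×10^-6 Ω·cm = 1.61×10^-8 Ω·m
A = m/(density·L) = 0.757/(9090×143) = 5.8237e-07 m²
R = ρL/A = (1.61×10^-8)(143)/(5.8237e-07) = 3.953 Ω
V = IR = 17.5 × 3.953 = 69.2 V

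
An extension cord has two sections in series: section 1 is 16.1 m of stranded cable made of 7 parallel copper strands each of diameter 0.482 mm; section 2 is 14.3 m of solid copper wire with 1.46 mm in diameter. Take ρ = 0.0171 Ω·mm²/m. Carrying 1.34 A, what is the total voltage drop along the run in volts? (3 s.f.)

ρ = 0.0171 Ω·mm²/m = 1.71×10^-8 Ω·m
Section 1: A_strand = π(2.4100e-04)² = 1.825e-07 m²; R₁ = ρL/(N·A_s) = (1.71×10^-8)(16.1)/(7×1.825e-07) = 0.2155 Ω
Section 2: A = π(d/2)² = π(7.3000e-04 m)² = 1.674e-06 m²
R₂ = (1.71×10^-8)(14.3)/(1.674e-06) = 0.1461 Ω
R = R₁ + R₂ = 0.3616 Ω
V = IR = 1.34 × 0.3616 = 0.485 V

0.485 V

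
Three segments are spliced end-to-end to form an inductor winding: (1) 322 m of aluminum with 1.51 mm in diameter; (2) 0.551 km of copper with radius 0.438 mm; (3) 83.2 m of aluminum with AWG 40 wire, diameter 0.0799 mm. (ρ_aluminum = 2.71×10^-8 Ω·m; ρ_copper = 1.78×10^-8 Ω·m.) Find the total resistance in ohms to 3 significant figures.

471 Ω

Seg 1: A = π(d/2)² = π(7.5500e-04 m)² = 1.791e-06 m²
R_1 = (2.71×10^-8)(322)/(1.791e-06) = 4.873 Ω
Seg 2: A = πr² = π(4.3800e-04 m)² = 6.027e-07 m²
R_2 = (1.78×10^-8)(551)/(6.027e-07) = 16.27 Ω
Seg 3: A = π(0.0799/2 mm)² = π(3.9950e-05 m)² = 5.014e-09 m²
R_3 = (2.71×10^-8)(83.2)/(5.014e-09) = 449.7 Ω
R_total = R_1 + R_2 + R_3 = 471 Ω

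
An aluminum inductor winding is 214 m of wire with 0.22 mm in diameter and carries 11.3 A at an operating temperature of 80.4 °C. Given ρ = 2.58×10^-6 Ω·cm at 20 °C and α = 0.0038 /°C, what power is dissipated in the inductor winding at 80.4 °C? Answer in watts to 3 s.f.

ρ = 2.58×10^-6 Ω·cm = 2.58×10^-8 Ω·m
A = π(d/2)² = π(1.1000e-04 m)² = 3.801e-08 m²
R₍20₎ = ρL/A = (2.58×10^-8)(214)/(3.801e-08) = 145.2 Ω
R₍80.4₎ = R₍20₎(1 + αΔT) = 145.2 × (1 + 0.0038×60.4) = 178.6 Ω
P = I²R = (11.3)² × 178.6 = 22800 W

22800 W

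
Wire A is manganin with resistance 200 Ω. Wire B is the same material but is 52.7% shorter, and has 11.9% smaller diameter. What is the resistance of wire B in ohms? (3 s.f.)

R ∝ L/d², so R_B/R_A = (1 − 52.7/100) × (1 − 11.9/100)⁻²
= 0.473 × 1.288 = 0.6094
R_B = 0.6094 × 200 = 122 Ω

122 Ω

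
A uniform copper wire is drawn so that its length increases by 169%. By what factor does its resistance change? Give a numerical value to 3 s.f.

7.24

k = 1 + 169/100 = 2.69; volume constant ⇒ A' = A/k, so R' = k²R.
Factor = 7.24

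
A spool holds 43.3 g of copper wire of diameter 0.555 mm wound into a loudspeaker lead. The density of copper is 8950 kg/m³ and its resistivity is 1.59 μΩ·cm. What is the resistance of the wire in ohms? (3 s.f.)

ρ = 1.59 μΩ·cm = 1.59×10^-8 Ω·m
A = π(d/2)² = π(2.7750e-04 m)² = 2.4192e-07 m²
L = m/(density·A) = 0.0433/(8950×2.4192e-07) = 20 m
R = ρL/A = (1.59×10^-8)(20)/(2.4192e-07) = 1.31 Ω

1.31 Ω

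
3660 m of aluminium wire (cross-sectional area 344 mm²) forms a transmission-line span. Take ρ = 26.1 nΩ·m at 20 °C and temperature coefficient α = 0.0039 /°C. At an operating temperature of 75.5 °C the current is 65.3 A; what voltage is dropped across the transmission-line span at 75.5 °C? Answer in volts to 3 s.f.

ρ = 26.1 nΩ·m = 2.61×10^-8 Ω·m
A = 344 mm² = 3.440e-04 m²
R₍20₎ = ρL/A = (2.61×10^-8)(3660)/(3.440e-04) = 0.2777 Ω
R₍75.5₎ = R₍20₎(1 + αΔT) = 0.2777 × (1 + 0.0039×55.5) = 0.3378 Ω
V = IR = 65.3 × 0.3378 = 22.1 V

22.1 V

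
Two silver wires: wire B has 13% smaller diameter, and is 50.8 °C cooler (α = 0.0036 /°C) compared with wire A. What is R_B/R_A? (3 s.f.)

1.08

R ∝ ρL/d² with ρ ∝ (1+αΔT), so R_B/R_A = (1 − 13/100)⁻² × (1 − 0.0036×50.8)
= 1.321 × 0.8171 = 1.08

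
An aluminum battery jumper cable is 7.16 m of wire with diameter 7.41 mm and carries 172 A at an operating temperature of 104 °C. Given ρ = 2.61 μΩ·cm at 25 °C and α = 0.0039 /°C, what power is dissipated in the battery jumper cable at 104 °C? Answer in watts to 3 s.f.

168 W

ρ = 2.61 μΩ·cm = 2.61×10^-8 Ω·m
A = π(d/2)² = π(3.7050e-03 m)² = 4.312e-05 m²
R₍25₎ = ρL/A = (2.61×10^-8)(7.16)/(4.312e-05) = 0.004333 Ω
R₍104₎ = R₍25₎(1 + αΔT) = 0.004333 × (1 + 0.0039×79) = 0.005669 Ω
P = I²R = (172)² × 0.005669 = 168 W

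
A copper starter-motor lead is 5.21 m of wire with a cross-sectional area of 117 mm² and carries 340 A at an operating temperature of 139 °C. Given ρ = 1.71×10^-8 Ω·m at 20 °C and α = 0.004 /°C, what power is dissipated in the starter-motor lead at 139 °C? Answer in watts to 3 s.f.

130 W

A = 117 mm² = 1.170e-04 m²
R₍20₎ = ρL/A = (1.71×10^-8)(5.21)/(1.170e-04) = 7.615×10^-4 Ω
R₍139₎ = R₍20₎(1 + αΔT) = 7.615×10^-4 × (1 + 0.004×119) = 0.001124 Ω
P = I²R = (340)² × 0.001124 = 130 W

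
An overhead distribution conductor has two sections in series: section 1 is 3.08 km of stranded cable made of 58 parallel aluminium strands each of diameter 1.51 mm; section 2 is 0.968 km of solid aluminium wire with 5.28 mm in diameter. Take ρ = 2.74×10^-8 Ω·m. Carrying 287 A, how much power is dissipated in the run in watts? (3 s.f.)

1.67×10^5 W

Section 1: A_strand = π(7.5500e-04)² = 1.791e-06 m²; R₁ = ρL/(N·A_s) = (2.74×10^-8)(3080)/(58×1.791e-06) = 0.8125 Ω
Section 2: A = π(d/2)² = π(2.6400e-03 m)² = 2.190e-05 m²
R₂ = (2.74×10^-8)(968)/(2.190e-05) = 1.211 Ω
R = R₁ + R₂ = 2.024 Ω
P = I²R = (287)² × 2.024 = 1.67×10^5 W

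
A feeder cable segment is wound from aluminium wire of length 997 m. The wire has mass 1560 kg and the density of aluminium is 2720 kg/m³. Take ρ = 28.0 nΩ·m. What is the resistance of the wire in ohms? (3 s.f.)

ρ = 28.0 nΩ·m = 2.80×10^-8 Ω·m
A = m/(density·L) = 1560/(2720×997) = 5.7526e-04 m²
R = ρL/A = (2.80×10^-8)(997)/(5.7526e-04) = 0.0485 Ω

0.0485 Ω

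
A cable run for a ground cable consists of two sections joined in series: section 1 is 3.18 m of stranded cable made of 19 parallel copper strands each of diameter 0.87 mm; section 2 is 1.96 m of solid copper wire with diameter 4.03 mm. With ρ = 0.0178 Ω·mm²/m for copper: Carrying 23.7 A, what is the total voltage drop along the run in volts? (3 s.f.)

0.184 V

ρ = 0.0178 Ω·mm²/m = 1.78×10^-8 Ω·m
Section 1: A_strand = π(4.3500e-04)² = 5.945e-07 m²; R₁ = ρL/(N·A_s) = (1.78×10^-8)(3.18)/(19×5.945e-07) = 0.005011 Ω
Section 2: A = π(d/2)² = π(2.0150e-03 m)² = 1.276e-05 m²
R₂ = (1.78×10^-8)(1.96)/(1.276e-05) = 0.002735 Ω
R = R₁ + R₂ = 0.007747 Ω
V = IR = 23.7 × 0.007747 = 0.184 V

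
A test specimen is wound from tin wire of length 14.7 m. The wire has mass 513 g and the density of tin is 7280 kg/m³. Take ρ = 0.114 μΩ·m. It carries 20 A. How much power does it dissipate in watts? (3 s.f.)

ρ = 0.114 μΩ·m = 1.14×10^-7 Ω·m
A = m/(density·L) = 0.513/(7280×14.7) = 4.7937e-06 m²
R = ρL/A = (1.14×10^-7)(14.7)/(4.7937e-06) = 0.3496 Ω
P = I²R = (20)² × 0.3496 = 140 W

140 W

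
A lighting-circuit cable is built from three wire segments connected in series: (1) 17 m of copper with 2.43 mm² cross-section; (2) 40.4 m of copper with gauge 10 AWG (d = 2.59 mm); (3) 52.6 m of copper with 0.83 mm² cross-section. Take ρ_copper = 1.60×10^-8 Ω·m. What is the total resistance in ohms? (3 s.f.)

1.25 Ω

Seg 1: A = 2.43 mm² = 2.430e-06 m²
R_1 = (1.60×10^-8)(17)/(2.430e-06) = 0.1119 Ω
Seg 2: A = π(2.59/2 mm)² = π(1.2950e-03 m)² = 5.269e-06 m²
R_2 = (1.60×10^-8)(40.4)/(5.269e-06) = 0.1227 Ω
Seg 3: A = 0.83 mm² = 8.300e-07 m²
R_3 = (1.60×10^-8)(52.6)/(8.300e-07) = 1.014 Ω
R_total = R_1 + R_2 + R_3 = 1.25 Ω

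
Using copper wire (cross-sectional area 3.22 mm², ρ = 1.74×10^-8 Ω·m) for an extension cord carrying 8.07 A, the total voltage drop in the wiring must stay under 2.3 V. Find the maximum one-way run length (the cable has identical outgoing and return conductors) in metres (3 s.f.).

A = 3.22 mm² = 3.220e-06 m²
L_max = V_max·A/(2·ρI) = (2.3)(3.220e-06)/(2×1.74×10^-8×8.07) = 26.4 m

26.4 m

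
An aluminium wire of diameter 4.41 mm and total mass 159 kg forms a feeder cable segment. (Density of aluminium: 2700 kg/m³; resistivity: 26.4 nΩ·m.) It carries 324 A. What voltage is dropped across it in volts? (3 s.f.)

2160 V

ρ = 26.4 nΩ·m = 2.64×10^-8 Ω·m
A = π(d/2)² = π(2.2050e-03 m)² = 1.5275e-05 m²
L = m/(density·A) = 159/(2700×1.5275e-05) = 3855 m
R = ρL/A = (2.64×10^-8)(3855)/(1.5275e-05) = 6.664 Ω
V = IR = 324 × 6.664 = 2160 V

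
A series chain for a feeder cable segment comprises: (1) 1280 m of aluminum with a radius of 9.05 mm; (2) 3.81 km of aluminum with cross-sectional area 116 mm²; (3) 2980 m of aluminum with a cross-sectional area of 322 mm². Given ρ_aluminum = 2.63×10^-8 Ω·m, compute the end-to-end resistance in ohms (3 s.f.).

Seg 1: A = πr² = π(9.0500e-03 m)² = 2.573e-04 m²
R_1 = (2.63×10^-8)(1280)/(2.573e-04) = 0.1308 Ω
Seg 2: A = 116 mm² = 1.160e-04 m²
R_2 = (2.63×10^-8)(3810)/(1.160e-04) = 0.8638 Ω
Seg 3: A = 322 mm² = 3.220e-04 m²
R_3 = (2.63×10^-8)(2980)/(3.220e-04) = 0.2434 Ω
R_total = R_1 + R_2 + R_3 = 1.24 Ω

1.24 Ω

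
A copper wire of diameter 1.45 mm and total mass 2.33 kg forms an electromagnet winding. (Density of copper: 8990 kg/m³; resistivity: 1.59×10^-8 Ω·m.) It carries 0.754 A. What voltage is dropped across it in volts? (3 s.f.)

1.14 V

A = π(d/2)² = π(7.2500e-04 m)² = 1.6513e-06 m²
L = m/(density·A) = 2.33/(8990×1.6513e-06) = 157 m
R = ρL/A = (1.59×10^-8)(157)/(1.6513e-06) = 1.511 Ω
V = IR = 0.754 × 1.511 = 1.14 V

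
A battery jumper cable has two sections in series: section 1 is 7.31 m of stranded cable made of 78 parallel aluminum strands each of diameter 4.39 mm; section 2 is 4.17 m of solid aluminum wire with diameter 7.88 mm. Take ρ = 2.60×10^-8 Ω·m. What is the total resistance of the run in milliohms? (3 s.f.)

2.38 mΩ

Section 1: A_strand = π(2.1950e-03)² = 1.514e-05 m²; R₁ = ρL/(N·A_s) = (2.60×10^-8)(7.31)/(78×1.514e-05) = 1.610×10^-4 Ω
Section 2: A = π(d/2)² = π(3.9400e-03 m)² = 4.877e-05 m²
R₂ = (2.60×10^-8)(4.17)/(4.877e-05) = 0.002223 Ω
R = R₁ + R₂ = 2.38 mΩ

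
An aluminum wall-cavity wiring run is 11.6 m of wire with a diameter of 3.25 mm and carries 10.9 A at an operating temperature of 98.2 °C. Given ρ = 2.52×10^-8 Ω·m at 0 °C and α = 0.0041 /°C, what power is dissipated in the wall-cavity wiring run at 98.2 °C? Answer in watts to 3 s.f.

5.87 W

A = π(d/2)² = π(1.6250e-03 m)² = 8.296e-06 m²
R₍0₎ = ρL/A = (2.52×10^-8)(11.6)/(8.296e-06) = 0.03524 Ω
R₍98.2₎ = R₍0₎(1 + αΔT) = 0.03524 × (1 + 0.0041×98.2) = 0.04942 Ω
P = I²R = (10.9)² × 0.04942 = 5.87 W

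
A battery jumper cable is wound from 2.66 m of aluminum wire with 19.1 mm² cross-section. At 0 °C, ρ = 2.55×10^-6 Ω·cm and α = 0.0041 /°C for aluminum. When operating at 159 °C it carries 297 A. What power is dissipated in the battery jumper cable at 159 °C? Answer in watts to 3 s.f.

517 W

ρ = 2.55×10^-6 Ω·cm = 2.55×10^-8 Ω·m
A = 19.1 mm² = 1.910e-05 m²
R₍0₎ = ρL/A = (2.55×10^-8)(2.66)/(1.910e-05) = 0.003551 Ω
R₍159₎ = R₍0₎(1 + αΔT) = 0.003551 × (1 + 0.0041×159) = 0.005866 Ω
P = I²R = (297)² × 0.005866 = 517 W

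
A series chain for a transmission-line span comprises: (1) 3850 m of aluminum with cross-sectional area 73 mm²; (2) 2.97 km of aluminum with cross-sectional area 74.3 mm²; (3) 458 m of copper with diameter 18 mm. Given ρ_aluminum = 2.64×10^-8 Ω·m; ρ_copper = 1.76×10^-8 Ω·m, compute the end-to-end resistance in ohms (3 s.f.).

Seg 1: A = 73 mm² = 7.300e-05 m²
R_1 = (2.64×10^-8)(3850)/(7.300e-05) = 1.392 Ω
Seg 2: A = 74.3 mm² = 7.430e-05 m²
R_2 = (2.64×10^-8)(2970)/(7.430e-05) = 1.055 Ω
Seg 3: A = π(d/2)² = π(9.0000e-03 m)² = 2.545e-04 m²
R_3 = (1.76×10^-8)(458)/(2.545e-04) = 0.03168 Ω
R_total = R_1 + R_2 + R_3 = 2.48 Ω

2.48 Ω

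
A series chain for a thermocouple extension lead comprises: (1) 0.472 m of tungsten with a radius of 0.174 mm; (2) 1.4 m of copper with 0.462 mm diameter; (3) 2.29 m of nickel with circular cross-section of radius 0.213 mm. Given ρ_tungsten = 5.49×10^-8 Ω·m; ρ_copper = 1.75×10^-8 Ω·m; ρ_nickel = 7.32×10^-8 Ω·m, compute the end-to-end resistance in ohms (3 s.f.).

1.59 Ω

Seg 1: A = πr² = π(1.7400e-04 m)² = 9.511e-08 m²
R_1 = (5.49×10^-8)(0.472)/(9.511e-08) = 0.2724 Ω
Seg 2: A = π(d/2)² = π(2.3100e-04 m)² = 1.676e-07 m²
R_2 = (1.75×10^-8)(1.4)/(1.676e-07) = 0.1461 Ω
Seg 3: A = πr² = π(2.1300e-04 m)² = 1.425e-07 m²
R_3 = (7.32×10^-8)(2.29)/(1.425e-07) = 1.176 Ω
R_total = R_1 + R_2 + R_3 = 1.59 Ω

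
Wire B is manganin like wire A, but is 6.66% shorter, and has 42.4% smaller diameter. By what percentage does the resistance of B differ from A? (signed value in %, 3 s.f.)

R ∝ L/d², so R_B/R_A = (1 − 6.66/100) × (1 − 42.4/100)⁻²
= 0.9334 × 3.014 = 2.813
(R_B − R_A)/R_A = 2.813 − 1 = 181%

181%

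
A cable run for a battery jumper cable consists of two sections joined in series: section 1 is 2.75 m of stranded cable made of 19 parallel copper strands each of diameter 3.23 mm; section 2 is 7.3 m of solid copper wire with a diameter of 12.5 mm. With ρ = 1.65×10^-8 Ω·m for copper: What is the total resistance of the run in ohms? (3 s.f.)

0.00127 Ω

Section 1: A_strand = π(1.6150e-03)² = 8.194e-06 m²; R₁ = ρL/(N·A_s) = (1.65×10^-8)(2.75)/(19×8.194e-06) = 2.915×10^-4 Ω
Section 2: A = π(d/2)² = π(6.2500e-03 m)² = 1.227e-04 m²
R₂ = (1.65×10^-8)(7.3)/(1.227e-04) = 9.815×10^-4 Ω
R = R₁ + R₂ = 0.00127 Ω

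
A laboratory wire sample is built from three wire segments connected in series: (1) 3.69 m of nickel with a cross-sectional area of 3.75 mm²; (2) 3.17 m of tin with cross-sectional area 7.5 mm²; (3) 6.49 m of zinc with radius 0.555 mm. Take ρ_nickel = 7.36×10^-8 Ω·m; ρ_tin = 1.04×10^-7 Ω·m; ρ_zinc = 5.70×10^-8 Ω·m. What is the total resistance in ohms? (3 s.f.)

Seg 1: A = 3.75 mm² = 3.750e-06 m²
R_1 = (7.36×10^-8)(3.69)/(3.750e-06) = 0.07242 Ω
Seg 2: A = 7.5 mm² = 7.500e-06 m²
R_2 = (1.04×10^-7)(3.17)/(7.500e-06) = 0.04396 Ω
Seg 3: A = πr² = π(5.5500e-04 m)² = 9.677e-07 m²
R_3 = (5.70×10^-8)(6.49)/(9.677e-07) = 0.3823 Ω
R_total = R_1 + R_2 + R_3 = 0.499 Ω

0.499 Ω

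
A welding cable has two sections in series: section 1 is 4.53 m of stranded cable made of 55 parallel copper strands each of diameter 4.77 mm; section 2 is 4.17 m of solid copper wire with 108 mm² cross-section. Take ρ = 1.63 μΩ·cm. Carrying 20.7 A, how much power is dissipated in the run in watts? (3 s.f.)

0.302 W

ρ = 1.63 μΩ·cm = 1.63×10^-8 Ω·m
Section 1: A_strand = π(2.3850e-03)² = 1.787e-05 m²; R₁ = ρL/(N·A_s) = (1.63×10^-8)(4.53)/(55×1.787e-05) = 7.513×10^-5 Ω
Section 2: A = 108 mm² = 1.080e-04 m²
R₂ = (1.63×10^-8)(4.17)/(1.080e-04) = 6.294×10^-4 Ω
R = R₁ + R₂ = 7.045×10^-4 Ω
P = I²R = (20.7)² × 7.045×10^-4 = 0.302 W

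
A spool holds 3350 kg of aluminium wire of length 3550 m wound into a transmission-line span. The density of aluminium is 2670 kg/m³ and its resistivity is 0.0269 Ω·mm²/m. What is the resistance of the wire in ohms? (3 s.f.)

ρ = 0.0269 Ω·mm²/m = 2.69×10^-8 Ω·m
A = m/(density·L) = 3350/(2670×3550) = 3.5343e-04 m²
R = ρL/A = (2.69×10^-8)(3550)/(3.5343e-04) = 0.270 Ω

0.270 Ω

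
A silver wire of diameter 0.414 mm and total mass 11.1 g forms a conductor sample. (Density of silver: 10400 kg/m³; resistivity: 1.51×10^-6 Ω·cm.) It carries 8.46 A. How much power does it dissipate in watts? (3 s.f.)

ρ = 1.51×10^-6 Ω·cm = 1.51×10^-8 Ω·m
A = π(d/2)² = π(2.0700e-04 m)² = 1.3461e-07 m²
L = m/(density·A) = 0.0111/(10400×1.3461e-07) = 7.929 m
R = ρL/A = (1.51×10^-8)(7.929)/(1.3461e-07) = 0.8894 Ω
P = I²R = (8.46)² × 0.8894 = 63.7 W

63.7 W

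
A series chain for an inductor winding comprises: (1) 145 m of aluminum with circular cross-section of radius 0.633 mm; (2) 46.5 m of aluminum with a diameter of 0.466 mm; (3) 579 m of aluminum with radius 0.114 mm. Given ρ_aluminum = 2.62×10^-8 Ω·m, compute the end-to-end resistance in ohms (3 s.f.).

Seg 1: A = πr² = π(6.3300e-04 m)² = 1.259e-06 m²
R_1 = (2.62×10^-8)(145)/(1.259e-06) = 3.018 Ω
Seg 2: A = π(d/2)² = π(2.3300e-04 m)² = 1.706e-07 m²
R_2 = (2.62×10^-8)(46.5)/(1.706e-07) = 7.143 Ω
Seg 3: A = πr² = π(1.1400e-04 m)² = 4.083e-08 m²
R_3 = (2.62×10^-8)(579)/(4.083e-08) = 371.6 Ω
R_total = R_1 + R_2 + R_3 = 382 Ω

382 Ω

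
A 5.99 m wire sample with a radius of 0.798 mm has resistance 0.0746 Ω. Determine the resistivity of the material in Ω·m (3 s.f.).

2.49×10^-8 Ω·m

A = πr² = π(7.9800e-04 m)² = 2.001e-06 m²
ρ = RA/L = (0.0746)(2.001e-06)/(5.99) = 2.49×10^-8 Ω·m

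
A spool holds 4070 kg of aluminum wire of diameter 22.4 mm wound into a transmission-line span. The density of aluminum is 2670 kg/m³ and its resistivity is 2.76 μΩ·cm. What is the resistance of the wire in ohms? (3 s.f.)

ρ = 2.76 μΩ·cm = 2.76×10^-8 Ω·m
A = π(d/2)² = π(1.1200e-02 m)² = 3.9408e-04 m²
L = m/(density·A) = 4070/(2670×3.9408e-04) = 3868 m
R = ρL/A = (2.76×10^-8)(3868)/(3.9408e-04) = 0.271 Ω

0.271 Ω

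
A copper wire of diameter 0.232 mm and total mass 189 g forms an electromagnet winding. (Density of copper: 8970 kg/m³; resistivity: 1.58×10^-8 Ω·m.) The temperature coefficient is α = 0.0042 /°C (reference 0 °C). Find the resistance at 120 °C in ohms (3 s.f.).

280 Ω

A = π(d/2)² = π(1.1600e-04 m)² = 4.2273e-08 m²
L = m/(density·A) = 0.189/(8970×4.2273e-08) = 498.4 m
R = ρL/A = (1.58×10^-8)(498.4)/(4.2273e-08) = 186.3 Ω
R(120 °C) = 186.3 × (1 + 0.0042×120) = 280 Ω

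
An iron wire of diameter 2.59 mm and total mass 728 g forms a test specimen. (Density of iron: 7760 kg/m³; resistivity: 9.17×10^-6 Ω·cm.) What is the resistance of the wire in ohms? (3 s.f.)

0.310 Ω

ρ = 9.17×10^-6 Ω·cm = 9.17×10^-8 Ω·m
A = π(d/2)² = π(1.2950e-03 m)² = 5.2685e-06 m²
L = m/(density·A) = 0.728/(7760×5.2685e-06) = 17.81 m
R = ρL/A = (9.17×10^-8)(17.81)/(5.2685e-06) = 0.310 Ω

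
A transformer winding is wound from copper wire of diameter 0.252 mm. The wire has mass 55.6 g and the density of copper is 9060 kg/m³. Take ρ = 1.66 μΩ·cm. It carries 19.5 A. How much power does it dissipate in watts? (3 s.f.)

ρ = 1.66 μΩ·cm = 1.66×10^-8 Ω·m
A = π(d/2)² = π(1.2600e-04 m)² = 4.9876e-08 m²
L = m/(density·A) = 0.0556/(9060×4.9876e-08) = 123 m
R = ρL/A = (1.66×10^-8)(123)/(4.9876e-08) = 40.95 Ω
P = I²R = (19.5)² × 40.95 = 15600 W

15600 W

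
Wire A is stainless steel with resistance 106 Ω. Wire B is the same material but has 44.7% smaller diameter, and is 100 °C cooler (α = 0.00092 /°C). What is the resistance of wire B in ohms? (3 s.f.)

315 Ω

R ∝ ρL/d² with ρ ∝ (1+αΔT), so R_B/R_A = (1 − 44.7/100)⁻² × (1 − 0.00092×100)
= 3.27 × 0.908 = 2.969
R_B = 2.969 × 106 = 315 Ω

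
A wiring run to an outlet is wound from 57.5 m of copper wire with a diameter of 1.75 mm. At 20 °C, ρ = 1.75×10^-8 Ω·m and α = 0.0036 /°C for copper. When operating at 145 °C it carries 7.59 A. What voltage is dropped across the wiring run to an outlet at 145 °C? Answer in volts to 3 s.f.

4.60 V

A = π(d/2)² = π(8.7500e-04 m)² = 2.405e-06 m²
R₍20₎ = ρL/A = (1.75×10^-8)(57.5)/(2.405e-06) = 0.4184 Ω
R₍145₎ = R₍20₎(1 + αΔT) = 0.4184 × (1 + 0.0036×125) = 0.6066 Ω
V = IR = 7.59 × 0.6066 = 4.60 V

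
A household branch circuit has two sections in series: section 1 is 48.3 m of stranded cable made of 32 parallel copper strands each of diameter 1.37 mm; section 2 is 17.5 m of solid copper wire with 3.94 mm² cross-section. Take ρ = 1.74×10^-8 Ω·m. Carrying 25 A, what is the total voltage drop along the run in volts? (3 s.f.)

2.38 V

Section 1: A_strand = π(6.8500e-04)² = 1.474e-06 m²; R₁ = ρL/(N·A_s) = (1.74×10^-8)(48.3)/(32×1.474e-06) = 0.01782 Ω
Section 2: A = 3.94 mm² = 3.940e-06 m²
R₂ = (1.74×10^-8)(17.5)/(3.940e-06) = 0.07728 Ω
R = R₁ + R₂ = 0.0951 Ω
V = IR = 25 × 0.0951 = 2.38 V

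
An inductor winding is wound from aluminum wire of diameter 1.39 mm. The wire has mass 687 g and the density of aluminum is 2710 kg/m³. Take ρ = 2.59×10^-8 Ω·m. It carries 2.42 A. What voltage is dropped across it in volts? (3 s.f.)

A = π(d/2)² = π(6.9500e-04 m)² = 1.5175e-06 m²
L = m/(density·A) = 0.687/(2710×1.5175e-06) = 167.1 m
R = ρL/A = (2.59×10^-8)(167.1)/(1.5175e-06) = 2.851 Ω
V = IR = 2.42 × 2.851 = 6.90 V

6.90 V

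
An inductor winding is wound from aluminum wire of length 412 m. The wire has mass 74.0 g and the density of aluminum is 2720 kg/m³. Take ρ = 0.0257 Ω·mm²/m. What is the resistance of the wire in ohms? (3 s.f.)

160 Ω

ρ = 0.0257 Ω·mm²/m = 2.57×10^-8 Ω·m
A = m/(density·L) = 0.074/(2720×412) = 6.6034e-08 m²
R = ρL/A = (2.57×10^-8)(412)/(6.6034e-08) = 160 Ω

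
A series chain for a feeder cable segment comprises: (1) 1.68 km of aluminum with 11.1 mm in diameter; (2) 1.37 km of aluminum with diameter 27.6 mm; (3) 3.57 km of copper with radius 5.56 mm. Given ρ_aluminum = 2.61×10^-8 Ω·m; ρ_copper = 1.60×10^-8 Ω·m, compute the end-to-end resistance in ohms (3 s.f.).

1.10 Ω

Seg 1: A = π(d/2)² = π(5.5500e-03 m)² = 9.677e-05 m²
R_1 = (2.61×10^-8)(1680)/(9.677e-05) = 0.4531 Ω
Seg 2: A = π(d/2)² = π(1.3800e-02 m)² = 5.983e-04 m²
R_2 = (2.61×10^-8)(1370)/(5.983e-04) = 0.05977 Ω
Seg 3: A = πr² = π(5.5600e-03 m)² = 9.712e-05 m²
R_3 = (1.60×10^-8)(3570)/(9.712e-05) = 0.5882 Ω
R_total = R_1 + R_2 + R_3 = 1.10 Ω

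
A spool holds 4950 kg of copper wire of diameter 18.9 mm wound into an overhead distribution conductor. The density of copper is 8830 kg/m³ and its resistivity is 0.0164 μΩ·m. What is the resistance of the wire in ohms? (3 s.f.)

0.117 Ω

ρ = 0.0164 μΩ·m = 1.64×10^-8 Ω·m
A = π(d/2)² = π(9.4500e-03 m)² = 2.8055e-04 m²
L = m/(density·A) = 4950/(8830×2.8055e-04) = 1998 m
R = ρL/A = (1.64×10^-8)(1998)/(2.8055e-04) = 0.117 Ω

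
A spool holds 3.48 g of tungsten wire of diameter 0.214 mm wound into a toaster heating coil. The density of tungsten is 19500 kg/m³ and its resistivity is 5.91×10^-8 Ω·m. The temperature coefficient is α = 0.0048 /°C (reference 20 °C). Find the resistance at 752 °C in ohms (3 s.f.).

A = π(d/2)² = π(1.0700e-04 m)² = 3.5968e-08 m²
L = m/(density·A) = 0.00348/(19500×3.5968e-08) = 4.962 m
R = ρL/A = (5.91×10^-8)(4.962)/(3.5968e-08) = 8.153 Ω
R(752 °C) = 8.153 × (1 + 0.0048×732) = 36.8 Ω

36.8 Ω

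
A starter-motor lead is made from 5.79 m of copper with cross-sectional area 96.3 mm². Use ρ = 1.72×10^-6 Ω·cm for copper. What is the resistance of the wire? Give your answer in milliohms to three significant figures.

ρ = 1.72×10^-6 Ω·cm = 1.72×10^-8 Ω·m
A = 96.3 mm² = 9.630e-05 m²
R = ρL/A = (1.72×10^-8)(5.79 m)/(9.630e-05 m²) = 1.03 mΩ

1.03 mΩ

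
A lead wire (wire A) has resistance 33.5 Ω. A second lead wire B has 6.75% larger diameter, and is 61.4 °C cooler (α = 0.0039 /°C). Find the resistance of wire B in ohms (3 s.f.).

22.4 Ω

R ∝ ρL/d² with ρ ∝ (1+αΔT), so R_B/R_A = (1 + 6.75/100)⁻² × (1 − 0.0039×61.4)
= 0.8775 × 0.7605 = 0.6674
R_B = 0.6674 × 33.5 = 22.4 Ω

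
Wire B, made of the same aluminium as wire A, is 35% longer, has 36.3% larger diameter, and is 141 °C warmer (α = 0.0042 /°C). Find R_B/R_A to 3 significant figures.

1.16

R ∝ ρL/d² with ρ ∝ (1+αΔT), so R_B/R_A = (1 + 35/100) × (1 + 36.3/100)⁻² × (1 + 0.0042×141)
= 1.35 × 0.5383 × 1.592 = 1.16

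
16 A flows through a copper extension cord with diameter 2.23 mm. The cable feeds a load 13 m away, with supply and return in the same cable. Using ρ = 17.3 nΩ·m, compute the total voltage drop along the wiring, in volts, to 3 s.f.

1.84 V

ρ = 17.3 nΩ·m = 1.73×10^-8 Ω·m
A = π(d/2)² = π(1.1150e-03 m)² = 3.906e-06 m²
Total conductor length (both ways) L = 2 × 13 = 26 m
R = ρL/A = (1.73×10^-8)(26)/(3.906e-06) = 0.1152 Ω
V = IR = 16 × 0.1152 = 1.84 V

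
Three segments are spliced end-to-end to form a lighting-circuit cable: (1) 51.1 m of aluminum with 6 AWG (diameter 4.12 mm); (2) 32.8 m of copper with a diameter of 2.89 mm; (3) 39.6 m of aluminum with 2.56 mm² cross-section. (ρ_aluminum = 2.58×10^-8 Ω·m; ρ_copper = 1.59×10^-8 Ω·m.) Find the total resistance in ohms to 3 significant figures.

Seg 1: A = π(4.12/2 mm)² = π(2.0600e-03 m)² = 1.333e-05 m²
R_1 = (2.58×10^-8)(51.1)/(1.333e-05) = 0.09889 Ω
Seg 2: A = π(d/2)² = π(1.4450e-03 m)² = 6.560e-06 m²
R_2 = (1.59×10^-8)(32.8)/(6.560e-06) = 0.0795 Ω
Seg 3: A = 2.56 mm² = 2.560e-06 m²
R_3 = (2.58×10^-8)(39.6)/(2.560e-06) = 0.3991 Ω
R_total = R_1 + R_2 + R_3 = 0.577 Ω

0.577 Ω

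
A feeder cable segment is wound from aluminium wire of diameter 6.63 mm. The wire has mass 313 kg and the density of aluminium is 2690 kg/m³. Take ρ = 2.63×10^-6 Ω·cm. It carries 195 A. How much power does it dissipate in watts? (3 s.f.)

97600 W

ρ = 2.63×10^-6 Ω·cm = 2.63×10^-8 Ω·m
A = π(d/2)² = π(3.3150e-03 m)² = 3.4524e-05 m²
L = m/(density·A) = 313/(2690×3.4524e-05) = 3370 m
R = ρL/A = (2.63×10^-8)(3370)/(3.4524e-05) = 2.568 Ω
P = I²R = (195)² × 2.568 = 97600 W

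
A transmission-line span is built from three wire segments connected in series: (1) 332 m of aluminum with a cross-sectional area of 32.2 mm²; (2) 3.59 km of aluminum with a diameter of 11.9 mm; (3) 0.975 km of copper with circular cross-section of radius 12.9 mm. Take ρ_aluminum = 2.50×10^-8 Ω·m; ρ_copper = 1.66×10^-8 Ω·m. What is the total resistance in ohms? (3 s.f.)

Seg 1: A = 32.2 mm² = 3.220e-05 m²
R_1 = (2.50×10^-8)(332)/(3.220e-05) = 0.2578 Ω
Seg 2: A = π(d/2)² = π(5.9500e-03 m)² = 1.112e-04 m²
R_2 = (2.50×10^-8)(3590)/(1.112e-04) = 0.807 Ω
Seg 3: A = πr² = π(1.2900e-02 m)² = 5.228e-04 m²
R_3 = (1.66×10^-8)(975)/(5.228e-04) = 0.03096 Ω
R_total = R_1 + R_2 + R_3 = 1.10 Ω

1.10 Ω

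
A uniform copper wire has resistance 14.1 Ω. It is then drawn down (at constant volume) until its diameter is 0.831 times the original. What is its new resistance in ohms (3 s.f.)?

Volume constant ⇒ L' = L/r² with r = 0.831. R' = ρL'/A' = ρ(L/r²)/(πr²d₀²/4) = R/r⁴.
R' = 2.097 × 14.1 = 29.6 Ω

29.6 Ω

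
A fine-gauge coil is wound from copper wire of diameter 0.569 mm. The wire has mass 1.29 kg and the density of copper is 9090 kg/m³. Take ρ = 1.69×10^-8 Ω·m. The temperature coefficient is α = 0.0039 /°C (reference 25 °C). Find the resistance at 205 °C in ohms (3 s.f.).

A = π(d/2)² = π(2.8450e-04 m)² = 2.5428e-07 m²
L = m/(density·A) = 1.29/(9090×2.5428e-07) = 558.1 m
R = ρL/A = (1.69×10^-8)(558.1)/(2.5428e-07) = 37.09 Ω
R(205 °C) = 37.09 × (1 + 0.0039×180) = 63.1 Ω

63.1 Ω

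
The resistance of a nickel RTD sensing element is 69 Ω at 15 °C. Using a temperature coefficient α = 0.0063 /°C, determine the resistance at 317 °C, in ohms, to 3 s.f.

ΔT = 317 − 15 = 302 °C
R = R₀(1 + αΔT) = 69 × (1 + 0.0063×302) = 69 × 2.903 = 200 Ω

200 Ω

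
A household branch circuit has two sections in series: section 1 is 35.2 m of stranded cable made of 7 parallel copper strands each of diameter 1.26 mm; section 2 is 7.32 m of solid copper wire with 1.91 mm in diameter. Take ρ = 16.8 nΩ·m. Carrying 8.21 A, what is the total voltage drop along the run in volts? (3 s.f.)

0.909 V

ρ = 16.8 nΩ·m = 1.68×10^-8 Ω·m
Section 1: A_strand = π(6.3000e-04)² = 1.247e-06 m²; R₁ = ρL/(N·A_s) = (1.68×10^-8)(35.2)/(7×1.247e-06) = 0.06775 Ω
Section 2: A = π(d/2)² = π(9.5500e-04 m)² = 2.865e-06 m²
R₂ = (1.68×10^-8)(7.32)/(2.865e-06) = 0.04292 Ω
R = R₁ + R₂ = 0.1107 Ω
V = IR = 8.21 × 0.1107 = 0.909 V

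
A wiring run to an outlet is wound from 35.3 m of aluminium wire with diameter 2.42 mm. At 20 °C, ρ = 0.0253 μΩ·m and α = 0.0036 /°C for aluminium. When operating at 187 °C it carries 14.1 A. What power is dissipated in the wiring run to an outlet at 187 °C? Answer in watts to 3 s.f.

ρ = 0.0253 μΩ·m = 2.53×10^-8 Ω·m
A = π(d/2)² = π(1.2100e-03 m)² = 4.600e-06 m²
R₍20₎ = ρL/A = (2.53×10^-8)(35.3)/(4.600e-06) = 0.1942 Ω
R₍187₎ = R₍20₎(1 + αΔT) = 0.1942 × (1 + 0.0036×167) = 0.3109 Ω
P = I²R = (14.1)² × 0.3109 = 61.8 W

61.8 W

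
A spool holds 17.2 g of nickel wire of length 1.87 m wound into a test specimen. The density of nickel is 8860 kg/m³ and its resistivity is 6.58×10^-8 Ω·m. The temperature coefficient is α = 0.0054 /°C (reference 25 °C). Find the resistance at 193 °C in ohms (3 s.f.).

A = m/(density·L) = 0.0172/(8860×1.87) = 1.0381e-06 m²
R = ρL/A = (6.58×10^-8)(1.87)/(1.0381e-06) = 0.1185 Ω
R(193 °C) = 0.1185 × (1 + 0.0054×168) = 0.226 Ω

0.226 Ω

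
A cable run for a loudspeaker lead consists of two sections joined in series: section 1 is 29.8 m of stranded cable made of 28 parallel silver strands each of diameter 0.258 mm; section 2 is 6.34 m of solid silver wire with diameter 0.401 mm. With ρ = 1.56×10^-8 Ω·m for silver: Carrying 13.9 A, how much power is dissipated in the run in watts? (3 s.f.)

Section 1: A_strand = π(1.2900e-04)² = 5.228e-08 m²; R₁ = ρL/(N·A_s) = (1.56×10^-8)(29.8)/(28×5.228e-08) = 0.3176 Ω
Section 2: A = π(d/2)² = π(2.0050e-04 m)² = 1.263e-07 m²
R₂ = (1.56×10^-8)(6.34)/(1.263e-07) = 0.7831 Ω
R = R₁ + R₂ = 1.101 Ω
P = I²R = (13.9)² × 1.101 = 213 W

213 W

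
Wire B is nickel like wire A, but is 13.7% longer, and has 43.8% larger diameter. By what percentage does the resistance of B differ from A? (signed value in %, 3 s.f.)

R ∝ L/d², so R_B/R_A = (1 + 13.7/100) × (1 + 43.8/100)⁻²
= 1.137 × 0.4836 = 0.5498
(R_B − R_A)/R_A = 0.5498 − 1 = -45.0%

-45.0%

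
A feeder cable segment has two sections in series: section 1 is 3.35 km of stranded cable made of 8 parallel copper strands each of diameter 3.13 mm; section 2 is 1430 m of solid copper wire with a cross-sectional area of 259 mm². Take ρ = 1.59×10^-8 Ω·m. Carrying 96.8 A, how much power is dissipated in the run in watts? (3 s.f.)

Section 1: A_strand = π(1.5650e-03)² = 7.694e-06 m²; R₁ = ρL/(N·A_s) = (1.59×10^-8)(3350)/(8×7.694e-06) = 0.8653 Ω
Section 2: A = 259 mm² = 2.590e-04 m²
R₂ = (1.59×10^-8)(1430)/(2.590e-04) = 0.08779 Ω
R = R₁ + R₂ = 0.9531 Ω
P = I²R = (96.8)² × 0.9531 = 8930 W

8930 W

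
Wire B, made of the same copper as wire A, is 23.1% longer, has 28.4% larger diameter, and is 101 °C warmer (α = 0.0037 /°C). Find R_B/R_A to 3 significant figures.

R ∝ ρL/d² with ρ ∝ (1+αΔT), so R_B/R_A = (1 + 23.1/100) × (1 + 28.4/100)⁻² × (1 + 0.0037×101)
= 1.231 × 0.6066 × 1.374 = 1.03

1.03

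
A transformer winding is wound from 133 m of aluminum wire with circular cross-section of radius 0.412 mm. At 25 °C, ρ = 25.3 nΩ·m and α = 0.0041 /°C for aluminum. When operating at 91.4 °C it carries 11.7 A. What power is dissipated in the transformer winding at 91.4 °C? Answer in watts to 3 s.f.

ρ = 25.3 nΩ·m = 2.53×10^-8 Ω·m
A = πr² = π(4.1200e-04 m)² = 5.333e-07 m²
R₍25₎ = ρL/A = (2.53×10^-8)(133)/(5.333e-07) = 6.31 Ω
R₍91.4₎ = R₍25₎(1 + αΔT) = 6.31 × (1 + 0.0041×66.4) = 8.028 Ω
P = I²R = (11.7)² × 8.028 = 1100 W

1100 W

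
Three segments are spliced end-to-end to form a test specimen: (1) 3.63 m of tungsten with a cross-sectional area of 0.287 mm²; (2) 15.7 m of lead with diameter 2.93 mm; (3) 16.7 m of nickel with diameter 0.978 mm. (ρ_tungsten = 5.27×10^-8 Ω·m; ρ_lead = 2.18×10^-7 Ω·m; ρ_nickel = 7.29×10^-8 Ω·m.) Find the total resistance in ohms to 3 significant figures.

Seg 1: A = 0.287 mm² = 2.870e-07 m²
R_1 = (5.27×10^-8)(3.63)/(2.870e-07) = 0.6666 Ω
Seg 2: A = π(d/2)² = π(1.4650e-03 m)² = 6.743e-06 m²
R_2 = (2.18×10^-7)(15.7)/(6.743e-06) = 0.5076 Ω
Seg 3: A = π(d/2)² = π(4.8900e-04 m)² = 7.512e-07 m²
R_3 = (7.29×10^-8)(16.7)/(7.512e-07) = 1.621 Ω
R_total = R_1 + R_2 + R_3 = 2.79 Ω

2.79 Ω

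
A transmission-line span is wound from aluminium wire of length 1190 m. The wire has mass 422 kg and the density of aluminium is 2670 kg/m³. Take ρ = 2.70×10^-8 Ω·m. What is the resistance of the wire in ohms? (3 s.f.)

0.242 Ω

A = m/(density·L) = 422/(2670×1190) = 1.3282e-04 m²
R = ρL/A = (2.70×10^-8)(1190)/(1.3282e-04) = 0.242 Ω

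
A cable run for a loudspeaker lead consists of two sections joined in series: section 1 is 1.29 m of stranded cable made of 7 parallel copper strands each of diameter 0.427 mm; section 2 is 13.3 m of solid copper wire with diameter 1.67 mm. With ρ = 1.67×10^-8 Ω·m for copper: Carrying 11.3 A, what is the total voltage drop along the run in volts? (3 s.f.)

1.39 V

Section 1: A_strand = π(2.1350e-04)² = 1.432e-07 m²; R₁ = ρL/(N·A_s) = (1.67×10^-8)(1.29)/(7×1.432e-07) = 0.02149 Ω
Section 2: A = π(d/2)² = π(8.3500e-04 m)² = 2.190e-06 m²
R₂ = (1.67×10^-8)(13.3)/(2.190e-06) = 0.1014 Ω
R = R₁ + R₂ = 0.1229 Ω
V = IR = 11.3 × 0.1229 = 1.39 V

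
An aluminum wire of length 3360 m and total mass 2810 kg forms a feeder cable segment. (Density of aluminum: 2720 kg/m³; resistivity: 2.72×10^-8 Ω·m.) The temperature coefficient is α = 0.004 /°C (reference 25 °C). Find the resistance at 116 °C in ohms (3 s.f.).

A = m/(density·L) = 2810/(2720×3360) = 3.0747e-04 m²
R = ρL/A = (2.72×10^-8)(3360)/(3.0747e-04) = 0.2972 Ω
R(116 °C) = 0.2972 × (1 + 0.004×91) = 0.405 Ω

0.405 Ω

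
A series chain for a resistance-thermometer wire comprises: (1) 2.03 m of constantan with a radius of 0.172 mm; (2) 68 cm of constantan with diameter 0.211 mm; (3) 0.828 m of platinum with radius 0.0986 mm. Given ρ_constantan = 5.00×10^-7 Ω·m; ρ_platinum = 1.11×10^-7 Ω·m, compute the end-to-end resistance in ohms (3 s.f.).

Seg 1: A = πr² = π(1.7200e-04 m)² = 9.294e-08 m²
R_1 = (5.00×10^-7)(2.03)/(9.294e-08) = 10.92 Ω
Seg 2: A = π(d/2)² = π(1.0550e-04 m)² = 3.497e-08 m²
R_2 = (5.00×10^-7)(0.68)/(3.497e-08) = 9.724 Ω
Seg 3: A = πr² = π(9.8600e-05 m)² = 3.054e-08 m²
R_3 = (1.11×10^-7)(0.828)/(3.054e-08) = 3.009 Ω
R_total = R_1 + R_2 + R_3 = 23.7 Ω

23.7 Ω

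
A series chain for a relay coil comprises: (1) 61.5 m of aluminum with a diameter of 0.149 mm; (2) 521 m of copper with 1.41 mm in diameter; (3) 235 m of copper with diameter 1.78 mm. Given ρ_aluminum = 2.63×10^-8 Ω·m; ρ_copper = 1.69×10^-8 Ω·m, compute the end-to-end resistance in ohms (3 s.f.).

100 Ω

Seg 1: A = π(d/2)² = π(7.4500e-05 m)² = 1.744e-08 m²
R_1 = (2.63×10^-8)(61.5)/(1.744e-08) = 92.76 Ω
Seg 2: A = π(d/2)² = π(7.0500e-04 m)² = 1.561e-06 m²
R_2 = (1.69×10^-8)(521)/(1.561e-06) = 5.639 Ω
Seg 3: A = π(d/2)² = π(8.9000e-04 m)² = 2.488e-06 m²
R_3 = (1.69×10^-8)(235)/(2.488e-06) = 1.596 Ω
R_total = R_1 + R_2 + R_3 = 100 Ω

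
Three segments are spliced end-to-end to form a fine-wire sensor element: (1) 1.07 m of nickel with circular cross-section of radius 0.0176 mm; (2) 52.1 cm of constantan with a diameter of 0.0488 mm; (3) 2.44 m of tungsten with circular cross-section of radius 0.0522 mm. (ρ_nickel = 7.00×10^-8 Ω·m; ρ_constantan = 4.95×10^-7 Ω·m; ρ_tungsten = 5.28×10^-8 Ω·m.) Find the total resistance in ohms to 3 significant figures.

230 Ω

Seg 1: A = πr² = π(1.7600e-05 m)² = 9.731e-10 m²
R_1 = (7.00×10^-8)(1.07)/(9.731e-10) = 76.97 Ω
Seg 2: A = π(d/2)² = π(2.4400e-05 m)² = 1.870e-09 m²
R_2 = (4.95×10^-7)(0.521)/(1.870e-09) = 137.9 Ω
Seg 3: A = πr² = π(5.2200e-05 m)² = 8.560e-09 m²
R_3 = (5.28×10^-8)(2.44)/(8.560e-09) = 15.05 Ω
R_total = R_1 + R_2 + R_3 = 230 Ω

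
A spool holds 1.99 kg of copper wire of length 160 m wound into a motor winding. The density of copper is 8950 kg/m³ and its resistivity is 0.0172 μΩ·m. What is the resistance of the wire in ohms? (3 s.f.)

1.98 Ω

ρ = 0.0172 μΩ·m = 1.72×10^-8 Ω·m
A = m/(density·L) = 1.99/(8950×160) = 1.3897e-06 m²
R = ρL/A = (1.72×10^-8)(160)/(1.3897e-06) = 1.98 Ω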